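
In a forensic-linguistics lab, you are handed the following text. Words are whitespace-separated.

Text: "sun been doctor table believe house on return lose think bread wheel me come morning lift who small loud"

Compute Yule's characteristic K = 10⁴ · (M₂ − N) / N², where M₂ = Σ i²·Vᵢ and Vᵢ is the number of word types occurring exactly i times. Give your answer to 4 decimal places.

Frequencies: sun:1, been:1, doctor:1, table:1, believe:1, house:1, on:1, return:1, lose:1, think:1, bread:1, wheel:1, me:1, come:1, morning:1, lift:1, who:1, small:1, loud:1
N = 19. Frequency spectrum: V_1=19
M₂ = 1²·19 = 19
K = 10000 × (19 − 19) / 19² = 0.0000

0.0000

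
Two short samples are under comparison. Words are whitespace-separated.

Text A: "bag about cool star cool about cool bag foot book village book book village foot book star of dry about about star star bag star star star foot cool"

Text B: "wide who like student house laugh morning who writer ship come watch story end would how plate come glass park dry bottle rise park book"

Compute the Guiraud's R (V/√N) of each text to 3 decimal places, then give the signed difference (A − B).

A: V=9, N=29, R=1.671
B: V=22, N=25, R=4.400
Difference = 1.671 − 4.400 = -2.729

-2.729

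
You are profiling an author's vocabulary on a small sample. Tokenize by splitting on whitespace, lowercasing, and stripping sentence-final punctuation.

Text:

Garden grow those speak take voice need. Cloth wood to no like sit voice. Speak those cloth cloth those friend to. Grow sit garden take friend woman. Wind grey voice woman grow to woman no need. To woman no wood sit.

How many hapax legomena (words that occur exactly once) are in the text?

3

Frequencies: to:4, woman:4, grow:3, those:3, voice:3, cloth:3, no:3, sit:3, garden:2, speak:2, take:2, need:2, wood:2, friend:2, like:1, wind:1, grey:1
Hapax (freq=1): grey, like, wind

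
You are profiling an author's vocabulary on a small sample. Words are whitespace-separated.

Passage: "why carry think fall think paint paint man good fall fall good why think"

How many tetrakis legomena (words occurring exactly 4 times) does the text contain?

Frequencies: think:3, fall:3, why:2, paint:2, good:2, carry:1, man:1
Words with frequency 4: (none)

0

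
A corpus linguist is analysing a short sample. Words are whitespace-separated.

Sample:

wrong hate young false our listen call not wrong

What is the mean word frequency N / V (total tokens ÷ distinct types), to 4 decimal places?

1.1250

N = 9 tokens, V = 8 types.
Mean frequency = N / V = 9 / 8 = 1.1250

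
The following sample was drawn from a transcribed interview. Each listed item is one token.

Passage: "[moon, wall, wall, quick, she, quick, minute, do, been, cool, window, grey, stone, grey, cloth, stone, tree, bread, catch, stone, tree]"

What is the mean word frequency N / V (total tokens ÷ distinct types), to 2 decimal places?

N = 21 tokens, V = 15 types.
Mean frequency = N / V = 21 / 15 = 1.40

1.40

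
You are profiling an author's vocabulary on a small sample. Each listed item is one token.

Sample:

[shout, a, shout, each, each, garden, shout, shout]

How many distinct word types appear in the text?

Distinct types: {a, each, garden, shout}
V = 4

4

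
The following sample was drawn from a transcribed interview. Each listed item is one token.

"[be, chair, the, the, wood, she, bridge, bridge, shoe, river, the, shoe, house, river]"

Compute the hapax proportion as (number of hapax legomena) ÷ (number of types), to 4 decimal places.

Frequencies: the:3, bridge:2, shoe:2, river:2, be:1, chair:1, wood:1, she:1, house:1
Hapax count = 5; type count = 9.
Ratio = 5 / 9 = 0.5556

0.5556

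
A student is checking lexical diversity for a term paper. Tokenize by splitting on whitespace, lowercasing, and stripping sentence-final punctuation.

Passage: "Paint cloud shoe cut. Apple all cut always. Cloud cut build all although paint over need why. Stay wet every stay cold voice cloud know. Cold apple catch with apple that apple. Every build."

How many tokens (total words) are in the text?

Tokens: paint, cloud, shoe, cut, apple, all, cut, always, cloud, cut, build, all, although, paint, over, need, why, stay, wet, every, stay, cold, voice, cloud, know, cold, apple, catch, with, apple, that, apple, every, build
N = 34

34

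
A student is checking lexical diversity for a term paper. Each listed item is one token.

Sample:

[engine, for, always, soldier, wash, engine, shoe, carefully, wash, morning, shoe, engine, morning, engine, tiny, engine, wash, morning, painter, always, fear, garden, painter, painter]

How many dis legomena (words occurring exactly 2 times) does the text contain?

Frequencies: engine:5, wash:3, morning:3, painter:3, always:2, shoe:2, for:1, soldier:1, carefully:1, tiny:1, fear:1, garden:1
Words with frequency 2: always, shoe

2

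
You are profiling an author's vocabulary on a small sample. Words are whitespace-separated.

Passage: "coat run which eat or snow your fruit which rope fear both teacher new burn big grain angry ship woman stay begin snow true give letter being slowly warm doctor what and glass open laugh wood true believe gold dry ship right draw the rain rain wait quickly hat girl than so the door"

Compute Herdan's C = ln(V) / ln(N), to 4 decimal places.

0.9705

N = 54, V = 48.
ln(V) = 3.871201, ln(N) = 3.988984
C = 3.871201 / 3.988984 = 0.9705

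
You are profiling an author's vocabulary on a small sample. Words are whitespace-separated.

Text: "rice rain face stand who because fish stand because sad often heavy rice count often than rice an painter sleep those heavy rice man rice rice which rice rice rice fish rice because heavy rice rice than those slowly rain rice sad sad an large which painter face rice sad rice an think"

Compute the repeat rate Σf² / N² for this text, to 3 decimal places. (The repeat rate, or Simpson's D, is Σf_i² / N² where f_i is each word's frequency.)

0.111

Frequencies: rice:15, sad:4, because:3, heavy:3, an:3, rain:2, face:2, stand:2, fish:2, often:2, than:2, painter:2, those:2, which:2, who:1, count:1, sleep:1, man:1, slowly:1, large:1, … (1 more, each freq 1)
Σf² = 311; N² = 2809
Repeat rate = 311 / 2809 = 0.111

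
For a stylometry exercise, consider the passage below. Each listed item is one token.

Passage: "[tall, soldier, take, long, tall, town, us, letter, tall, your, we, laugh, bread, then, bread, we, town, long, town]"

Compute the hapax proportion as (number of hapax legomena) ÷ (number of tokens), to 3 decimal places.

0.368

Frequencies: tall:3, town:3, long:2, we:2, bread:2, soldier:1, take:1, us:1, letter:1, your:1, laugh:1, then:1
Hapax count = 7; token count = 19.
Ratio = 7 / 19 = 0.368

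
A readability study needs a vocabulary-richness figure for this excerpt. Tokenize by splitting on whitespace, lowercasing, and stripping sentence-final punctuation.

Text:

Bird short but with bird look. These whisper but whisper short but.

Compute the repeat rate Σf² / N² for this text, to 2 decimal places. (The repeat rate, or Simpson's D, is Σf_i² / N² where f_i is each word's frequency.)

0.17

Frequencies: but:3, bird:2, short:2, whisper:2, with:1, look:1, these:1
Σf² = 24; N² = 144
Repeat rate = 24 / 144 = 0.17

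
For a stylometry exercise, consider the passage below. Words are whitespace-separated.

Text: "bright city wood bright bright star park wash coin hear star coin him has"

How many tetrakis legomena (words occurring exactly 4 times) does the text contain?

0

Frequencies: bright:3, star:2, coin:2, city:1, wood:1, park:1, wash:1, hear:1, him:1, has:1
Words with frequency 4: (none)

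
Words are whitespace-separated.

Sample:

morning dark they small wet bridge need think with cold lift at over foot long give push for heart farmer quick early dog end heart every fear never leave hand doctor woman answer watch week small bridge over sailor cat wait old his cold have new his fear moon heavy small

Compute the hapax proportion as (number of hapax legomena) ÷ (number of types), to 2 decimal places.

Frequencies: small:3, bridge:2, cold:2, over:2, heart:2, fear:2, his:2, morning:1, dark:1, they:1, wet:1, need:1, think:1, with:1, lift:1, at:1, foot:1, long:1, give:1, push:1, … (23 more, each freq 1)
Hapax count = 36; type count = 43.
Ratio = 36 / 43 = 0.84

0.84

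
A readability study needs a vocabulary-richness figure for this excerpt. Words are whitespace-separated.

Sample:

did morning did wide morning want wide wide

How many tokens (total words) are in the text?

Tokens: did, morning, did, wide, morning, want, wide, wide
N = 8

8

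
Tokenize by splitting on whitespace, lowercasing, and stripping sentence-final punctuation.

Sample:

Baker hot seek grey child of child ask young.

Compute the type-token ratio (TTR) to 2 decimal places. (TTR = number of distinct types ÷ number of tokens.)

0.89

N = 9 tokens, V = 8 types.
TTR = V / N = 8 / 9 = 0.89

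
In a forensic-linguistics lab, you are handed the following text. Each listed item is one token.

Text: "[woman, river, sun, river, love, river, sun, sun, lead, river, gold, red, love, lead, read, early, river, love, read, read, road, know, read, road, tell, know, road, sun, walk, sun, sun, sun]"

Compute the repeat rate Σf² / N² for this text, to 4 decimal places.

Frequencies: sun:7, river:5, read:4, love:3, road:3, lead:2, know:2, woman:1, gold:1, red:1, early:1, tell:1, walk:1
Σf² = 122; N² = 1024
Repeat rate = 122 / 1024 = 0.1191

0.1191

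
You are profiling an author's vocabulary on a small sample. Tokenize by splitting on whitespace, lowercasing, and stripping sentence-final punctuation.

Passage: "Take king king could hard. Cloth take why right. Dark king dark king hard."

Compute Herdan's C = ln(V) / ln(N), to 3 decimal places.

N = 14, V = 8.
ln(V) = 2.079442, ln(N) = 2.639057
C = 2.079442 / 2.639057 = 0.788

0.788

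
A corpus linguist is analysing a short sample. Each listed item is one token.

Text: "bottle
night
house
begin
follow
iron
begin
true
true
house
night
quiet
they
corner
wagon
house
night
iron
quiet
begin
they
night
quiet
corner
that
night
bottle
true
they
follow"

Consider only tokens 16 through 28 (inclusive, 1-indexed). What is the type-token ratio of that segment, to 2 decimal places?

0.77

Segment tokens 16–28: house, night, iron, quiet, begin, they, night, quiet, corner, that, night, bottle, true
Segment N = 13, segment V = 10.
TTR = 10 / 13 = 0.77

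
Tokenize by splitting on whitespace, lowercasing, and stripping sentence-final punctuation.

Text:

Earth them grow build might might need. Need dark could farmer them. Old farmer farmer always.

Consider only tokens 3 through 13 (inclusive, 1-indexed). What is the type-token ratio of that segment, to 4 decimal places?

Segment tokens 3–13: grow, build, might, might, need, need, dark, could, farmer, them, old
Segment N = 11, segment V = 9.
TTR = 9 / 11 = 0.8182

0.8182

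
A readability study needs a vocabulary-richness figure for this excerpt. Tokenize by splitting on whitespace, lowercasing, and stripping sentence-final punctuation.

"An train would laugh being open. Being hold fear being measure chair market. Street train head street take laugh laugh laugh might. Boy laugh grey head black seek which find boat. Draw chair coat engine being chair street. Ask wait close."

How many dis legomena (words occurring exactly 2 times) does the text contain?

2

Frequencies: laugh:5, being:4, chair:3, street:3, train:2, head:2, an:1, would:1, open:1, hold:1, fear:1, measure:1, market:1, take:1, might:1, boy:1, grey:1, black:1, seek:1, which:1, … (8 more, each freq 1)
Words with frequency 2: head, train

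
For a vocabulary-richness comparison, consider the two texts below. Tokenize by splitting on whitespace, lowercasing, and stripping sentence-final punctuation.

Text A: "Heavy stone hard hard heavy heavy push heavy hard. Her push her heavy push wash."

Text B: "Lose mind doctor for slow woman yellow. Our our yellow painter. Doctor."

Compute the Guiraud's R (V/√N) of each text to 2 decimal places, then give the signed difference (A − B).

-1.05

A: V=6, N=15, R=1.55
B: V=9, N=12, R=2.60
Difference = 1.55 − 2.60 = -1.05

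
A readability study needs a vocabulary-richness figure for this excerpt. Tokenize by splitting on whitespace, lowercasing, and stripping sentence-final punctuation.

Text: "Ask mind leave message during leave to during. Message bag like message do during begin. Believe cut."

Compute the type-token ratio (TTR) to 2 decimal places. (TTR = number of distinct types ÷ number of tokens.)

N = 17 tokens, V = 12 types.
TTR = V / N = 12 / 17 = 0.71

0.71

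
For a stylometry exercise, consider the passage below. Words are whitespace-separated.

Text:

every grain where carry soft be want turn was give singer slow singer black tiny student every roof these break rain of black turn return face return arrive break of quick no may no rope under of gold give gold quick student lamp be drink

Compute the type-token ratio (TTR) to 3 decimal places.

N = 45 tokens, V = 31 types.
TTR = V / N = 31 / 45 = 0.689

0.689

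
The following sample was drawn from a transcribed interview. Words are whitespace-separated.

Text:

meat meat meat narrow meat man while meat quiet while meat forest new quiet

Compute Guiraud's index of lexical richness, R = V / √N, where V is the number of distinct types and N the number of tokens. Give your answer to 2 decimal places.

1.87

N = 14, V = 7.
√N = 3.741657
R = 7 / 3.741657 = 1.87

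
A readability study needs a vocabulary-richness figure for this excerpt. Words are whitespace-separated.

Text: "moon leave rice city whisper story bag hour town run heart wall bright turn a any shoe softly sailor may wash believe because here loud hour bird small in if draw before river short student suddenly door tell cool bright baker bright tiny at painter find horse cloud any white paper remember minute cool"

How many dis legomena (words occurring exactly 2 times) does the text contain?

Frequencies: bright:3, hour:2, any:2, cool:2, moon:1, leave:1, rice:1, city:1, whisper:1, story:1, bag:1, town:1, run:1, heart:1, wall:1, turn:1, a:1, shoe:1, softly:1, sailor:1, … (29 more, each freq 1)
Words with frequency 2: any, cool, hour

3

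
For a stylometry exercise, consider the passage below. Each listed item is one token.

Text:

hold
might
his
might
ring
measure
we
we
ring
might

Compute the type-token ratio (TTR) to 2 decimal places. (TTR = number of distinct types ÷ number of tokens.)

N = 10 tokens, V = 6 types.
TTR = V / N = 6 / 10 = 0.60

0.60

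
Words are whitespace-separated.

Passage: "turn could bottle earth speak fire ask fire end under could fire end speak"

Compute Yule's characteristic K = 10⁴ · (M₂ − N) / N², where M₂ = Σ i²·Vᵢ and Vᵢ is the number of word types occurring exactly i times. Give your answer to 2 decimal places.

Frequencies: fire:3, could:2, speak:2, end:2, turn:1, bottle:1, earth:1, ask:1, under:1
N = 14. Frequency spectrum: V_1=5, V_2=3, V_3=1
M₂ = 1²·5 + 2²·3 + 3²·1 = 26
K = 10000 × (26 − 14) / 14² = 612.24

612.24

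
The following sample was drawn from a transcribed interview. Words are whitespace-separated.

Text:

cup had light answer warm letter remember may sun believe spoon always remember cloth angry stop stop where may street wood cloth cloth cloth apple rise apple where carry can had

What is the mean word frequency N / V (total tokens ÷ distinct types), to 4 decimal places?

1.4091

N = 31 tokens, V = 22 types.
Mean frequency = N / V = 31 / 22 = 1.4091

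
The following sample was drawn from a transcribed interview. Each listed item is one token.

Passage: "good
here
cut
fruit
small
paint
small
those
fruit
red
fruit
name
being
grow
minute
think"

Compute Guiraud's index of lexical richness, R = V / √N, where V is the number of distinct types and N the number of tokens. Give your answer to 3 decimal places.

3.250

N = 16, V = 13.
√N = 4.000000
R = 13 / 4.000000 = 3.250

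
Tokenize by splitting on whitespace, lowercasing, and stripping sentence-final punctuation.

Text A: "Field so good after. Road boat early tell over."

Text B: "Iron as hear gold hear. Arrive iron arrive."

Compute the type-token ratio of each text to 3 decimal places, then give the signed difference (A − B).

0.375

TTR(A) = 9/9 = 1.000
TTR(B) = 5/8 = 0.625
Difference = 1.000 − 0.625 = 0.375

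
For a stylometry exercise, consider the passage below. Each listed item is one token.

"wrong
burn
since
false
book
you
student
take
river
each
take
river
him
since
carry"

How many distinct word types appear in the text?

Distinct types: {book, burn, carry, each, false, him, river, since, student, take, wrong, you}
V = 12

12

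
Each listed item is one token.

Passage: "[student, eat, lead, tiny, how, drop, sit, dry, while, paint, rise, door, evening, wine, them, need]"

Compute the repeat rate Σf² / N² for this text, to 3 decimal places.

0.063

Frequencies: student:1, eat:1, lead:1, tiny:1, how:1, drop:1, sit:1, dry:1, while:1, paint:1, rise:1, door:1, evening:1, wine:1, them:1, need:1
Σf² = 16; N² = 256
Repeat rate = 16 / 256 = 0.063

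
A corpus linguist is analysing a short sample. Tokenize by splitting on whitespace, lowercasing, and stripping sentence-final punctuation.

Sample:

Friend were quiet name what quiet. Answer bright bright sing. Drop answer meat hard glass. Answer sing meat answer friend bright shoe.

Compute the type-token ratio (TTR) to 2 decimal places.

N = 22 tokens, V = 13 types.
TTR = V / N = 13 / 22 = 0.59

0.59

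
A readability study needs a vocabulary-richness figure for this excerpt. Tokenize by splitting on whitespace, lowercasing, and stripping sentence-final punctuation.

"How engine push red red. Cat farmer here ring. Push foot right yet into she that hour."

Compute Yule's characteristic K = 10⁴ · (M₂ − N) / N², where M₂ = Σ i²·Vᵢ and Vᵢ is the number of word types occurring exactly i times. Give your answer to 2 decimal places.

Frequencies: push:2, red:2, how:1, engine:1, cat:1, farmer:1, here:1, ring:1, foot:1, right:1, yet:1, into:1, she:1, that:1, hour:1
N = 17. Frequency spectrum: V_1=13, V_2=2
M₂ = 1²·13 + 2²·2 = 21
K = 10000 × (21 − 17) / 17² = 138.41

138.41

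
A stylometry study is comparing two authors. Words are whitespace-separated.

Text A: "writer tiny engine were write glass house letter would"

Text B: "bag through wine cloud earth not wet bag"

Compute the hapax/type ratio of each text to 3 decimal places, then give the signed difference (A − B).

0.143

A: hapax=9, V=9, ratio=1.000
B: hapax=6, V=7, ratio=0.857
Difference = 1.000 − 0.857 = 0.143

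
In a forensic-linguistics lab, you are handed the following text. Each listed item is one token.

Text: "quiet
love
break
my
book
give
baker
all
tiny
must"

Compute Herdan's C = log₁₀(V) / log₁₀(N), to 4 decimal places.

1.0000

N = 10, V = 10.
log₁₀(V) = 1.000000, log₁₀(N) = 1.000000
C = 1.000000 / 1.000000 = 1.0000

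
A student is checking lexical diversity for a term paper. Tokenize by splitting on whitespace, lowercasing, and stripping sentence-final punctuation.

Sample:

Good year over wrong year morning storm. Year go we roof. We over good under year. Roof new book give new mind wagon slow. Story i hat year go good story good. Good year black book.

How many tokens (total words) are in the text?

Tokens: good, year, over, wrong, year, morning, storm, year, go, we, roof, we, over, good, under, year, roof, new, book, give, new, mind, wagon, slow, story, i, hat, year, go, good, story, good, good, year, black, book
N = 36

36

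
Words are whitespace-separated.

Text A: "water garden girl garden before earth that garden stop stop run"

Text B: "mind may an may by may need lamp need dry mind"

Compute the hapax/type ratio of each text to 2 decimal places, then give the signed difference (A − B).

0.18

A: hapax=6, V=8, ratio=0.75
B: hapax=4, V=7, ratio=0.57
Difference = 0.75 − 0.57 = 0.18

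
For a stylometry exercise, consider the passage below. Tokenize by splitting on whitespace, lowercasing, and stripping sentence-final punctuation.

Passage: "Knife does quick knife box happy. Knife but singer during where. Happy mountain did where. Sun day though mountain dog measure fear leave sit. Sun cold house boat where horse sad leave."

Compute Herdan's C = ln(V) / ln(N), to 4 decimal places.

0.9170

N = 32, V = 24.
ln(V) = 3.178054, ln(N) = 3.465736
C = 3.178054 / 3.465736 = 0.9170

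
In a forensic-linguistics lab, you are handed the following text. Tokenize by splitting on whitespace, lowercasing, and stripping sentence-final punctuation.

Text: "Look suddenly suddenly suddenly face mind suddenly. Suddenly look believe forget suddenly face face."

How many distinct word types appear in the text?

6

Distinct types: {believe, face, forget, look, mind, suddenly}
V = 6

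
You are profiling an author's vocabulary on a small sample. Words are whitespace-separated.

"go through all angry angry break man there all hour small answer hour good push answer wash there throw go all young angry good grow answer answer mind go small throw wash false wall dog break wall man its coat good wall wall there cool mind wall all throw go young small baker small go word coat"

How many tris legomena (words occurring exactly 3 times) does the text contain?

Frequencies: go:5, wall:5, all:4, small:4, answer:4, angry:3, there:3, good:3, throw:3, break:2, man:2, hour:2, wash:2, young:2, mind:2, coat:2, through:1, push:1, grow:1, false:1, … (5 more, each freq 1)
Words with frequency 3: angry, good, there, throw

4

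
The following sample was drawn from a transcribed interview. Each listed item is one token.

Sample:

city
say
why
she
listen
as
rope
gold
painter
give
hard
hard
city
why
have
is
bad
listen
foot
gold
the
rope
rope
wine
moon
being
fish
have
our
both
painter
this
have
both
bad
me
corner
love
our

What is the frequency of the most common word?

3

Frequencies: rope:3, have:3, city:2, why:2, listen:2, gold:2, painter:2, hard:2, bad:2, our:2, both:2, say:1, she:1, as:1, give:1, is:1, foot:1, the:1, wine:1, moon:1, … (6 more, each freq 1)
Most common: 'rope' with frequency 3.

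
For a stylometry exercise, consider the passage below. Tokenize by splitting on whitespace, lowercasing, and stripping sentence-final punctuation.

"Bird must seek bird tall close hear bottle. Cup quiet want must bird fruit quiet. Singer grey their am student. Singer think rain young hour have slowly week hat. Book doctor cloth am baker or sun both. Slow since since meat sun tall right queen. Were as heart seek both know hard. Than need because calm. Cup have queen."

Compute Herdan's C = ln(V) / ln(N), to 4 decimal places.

0.9336

N = 59, V = 45.
ln(V) = 3.806662, ln(N) = 4.077537
C = 3.806662 / 4.077537 = 0.9336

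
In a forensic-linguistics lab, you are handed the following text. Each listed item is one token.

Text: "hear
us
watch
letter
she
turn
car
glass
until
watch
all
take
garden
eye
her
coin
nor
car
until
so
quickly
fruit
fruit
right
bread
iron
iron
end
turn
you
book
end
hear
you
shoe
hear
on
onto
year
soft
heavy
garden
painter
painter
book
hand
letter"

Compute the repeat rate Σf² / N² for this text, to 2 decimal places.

0.03

Frequencies: hear:3, watch:2, letter:2, turn:2, car:2, until:2, garden:2, fruit:2, iron:2, end:2, you:2, book:2, painter:2, us:1, she:1, glass:1, all:1, take:1, eye:1, her:1, … (13 more, each freq 1)
Σf² = 77; N² = 2209
Repeat rate = 77 / 2209 = 0.03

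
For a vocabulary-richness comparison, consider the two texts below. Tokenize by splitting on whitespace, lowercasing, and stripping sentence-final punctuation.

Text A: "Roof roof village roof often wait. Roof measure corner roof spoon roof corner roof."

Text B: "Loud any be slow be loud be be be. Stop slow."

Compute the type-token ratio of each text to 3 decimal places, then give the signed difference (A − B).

0.045

TTR(A) = 7/14 = 0.500
TTR(B) = 5/11 = 0.455
Difference = 0.500 − 0.455 = 0.045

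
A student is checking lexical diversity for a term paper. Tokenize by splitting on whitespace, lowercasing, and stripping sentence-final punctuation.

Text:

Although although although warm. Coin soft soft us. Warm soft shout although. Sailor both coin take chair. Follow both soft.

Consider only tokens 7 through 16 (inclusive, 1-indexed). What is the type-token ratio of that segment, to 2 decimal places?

0.90

Segment tokens 7–16: soft, us, warm, soft, shout, although, sailor, both, coin, take
Segment N = 10, segment V = 9.
TTR = 9 / 10 = 0.90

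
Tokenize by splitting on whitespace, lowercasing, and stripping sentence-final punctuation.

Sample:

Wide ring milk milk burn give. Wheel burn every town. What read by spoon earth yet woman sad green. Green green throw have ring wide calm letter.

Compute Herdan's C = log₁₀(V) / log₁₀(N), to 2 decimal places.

N = 27, V = 21.
log₁₀(V) = 1.322219, log₁₀(N) = 1.431364
C = 1.322219 / 1.431364 = 0.92

0.92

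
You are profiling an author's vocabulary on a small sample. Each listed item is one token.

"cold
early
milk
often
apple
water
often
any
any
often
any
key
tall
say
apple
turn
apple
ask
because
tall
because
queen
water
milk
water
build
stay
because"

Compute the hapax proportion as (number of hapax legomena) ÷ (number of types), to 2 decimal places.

0.56

Frequencies: often:3, apple:3, water:3, any:3, because:3, milk:2, tall:2, cold:1, early:1, key:1, say:1, turn:1, ask:1, queen:1, build:1, stay:1
Hapax count = 9; type count = 16.
Ratio = 9 / 16 = 0.56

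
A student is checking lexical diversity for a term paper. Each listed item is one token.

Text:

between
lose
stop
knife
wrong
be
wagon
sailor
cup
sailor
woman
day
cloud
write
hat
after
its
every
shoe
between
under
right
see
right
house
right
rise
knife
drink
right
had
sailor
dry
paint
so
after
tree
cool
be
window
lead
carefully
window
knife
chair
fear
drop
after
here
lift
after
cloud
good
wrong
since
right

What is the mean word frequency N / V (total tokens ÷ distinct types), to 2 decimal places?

1.40

N = 56 tokens, V = 40 types.
Mean frequency = N / V = 56 / 40 = 1.40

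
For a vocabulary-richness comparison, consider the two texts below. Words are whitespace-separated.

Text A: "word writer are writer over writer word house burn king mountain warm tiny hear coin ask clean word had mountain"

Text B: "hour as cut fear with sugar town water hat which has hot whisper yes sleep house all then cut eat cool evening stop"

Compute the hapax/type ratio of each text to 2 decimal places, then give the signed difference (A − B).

-0.15

A: hapax=12, V=15, ratio=0.80
B: hapax=21, V=22, ratio=0.95
Difference = 0.80 − 0.95 = -0.15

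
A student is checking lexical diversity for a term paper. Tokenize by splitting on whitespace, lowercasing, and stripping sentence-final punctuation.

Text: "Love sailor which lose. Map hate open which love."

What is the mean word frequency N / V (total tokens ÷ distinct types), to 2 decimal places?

N = 9 tokens, V = 7 types.
Mean frequency = N / V = 9 / 7 = 1.29

1.29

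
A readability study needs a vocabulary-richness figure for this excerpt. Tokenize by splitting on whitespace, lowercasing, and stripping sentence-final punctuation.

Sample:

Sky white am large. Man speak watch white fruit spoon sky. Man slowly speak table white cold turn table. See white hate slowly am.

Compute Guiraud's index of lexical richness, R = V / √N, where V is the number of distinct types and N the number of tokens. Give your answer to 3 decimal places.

3.062

N = 24, V = 15.
√N = 4.898979
R = 15 / 4.898979 = 3.062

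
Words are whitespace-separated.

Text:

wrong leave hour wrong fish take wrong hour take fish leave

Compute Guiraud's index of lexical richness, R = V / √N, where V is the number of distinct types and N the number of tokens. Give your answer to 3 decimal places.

1.508

N = 11, V = 5.
√N = 3.316625
R = 5 / 3.316625 = 1.508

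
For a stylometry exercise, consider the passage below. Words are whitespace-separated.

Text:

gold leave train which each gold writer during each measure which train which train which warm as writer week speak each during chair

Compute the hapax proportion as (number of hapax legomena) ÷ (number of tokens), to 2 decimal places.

0.30

Frequencies: which:4, train:3, each:3, gold:2, writer:2, during:2, leave:1, measure:1, warm:1, as:1, week:1, speak:1, chair:1
Hapax count = 7; token count = 23.
Ratio = 7 / 23 = 0.30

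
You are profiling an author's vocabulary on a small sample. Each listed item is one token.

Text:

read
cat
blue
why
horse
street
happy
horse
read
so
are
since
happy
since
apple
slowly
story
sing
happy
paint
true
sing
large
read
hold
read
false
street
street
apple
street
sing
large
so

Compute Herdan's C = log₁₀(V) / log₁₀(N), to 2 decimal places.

0.83

N = 34, V = 19.
log₁₀(V) = 1.278754, log₁₀(N) = 1.531479
C = 1.278754 / 1.531479 = 0.83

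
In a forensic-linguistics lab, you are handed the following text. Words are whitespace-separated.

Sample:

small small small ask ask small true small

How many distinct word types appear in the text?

3

Distinct types: {ask, small, true}
V = 3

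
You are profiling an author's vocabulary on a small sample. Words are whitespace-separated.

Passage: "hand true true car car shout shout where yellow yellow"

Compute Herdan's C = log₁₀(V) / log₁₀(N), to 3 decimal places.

N = 10, V = 6.
log₁₀(V) = 0.778151, log₁₀(N) = 1.000000
C = 0.778151 / 1.000000 = 0.778

0.778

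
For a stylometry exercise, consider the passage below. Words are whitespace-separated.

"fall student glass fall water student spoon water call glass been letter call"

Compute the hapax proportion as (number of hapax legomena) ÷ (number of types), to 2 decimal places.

0.38

Frequencies: fall:2, student:2, glass:2, water:2, call:2, spoon:1, been:1, letter:1
Hapax count = 3; type count = 8.
Ratio = 3 / 8 = 0.38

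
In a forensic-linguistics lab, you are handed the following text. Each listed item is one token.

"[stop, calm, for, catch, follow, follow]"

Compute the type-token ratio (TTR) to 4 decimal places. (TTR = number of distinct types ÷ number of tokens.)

0.8333

N = 6 tokens, V = 5 types.
TTR = V / N = 5 / 6 = 0.8333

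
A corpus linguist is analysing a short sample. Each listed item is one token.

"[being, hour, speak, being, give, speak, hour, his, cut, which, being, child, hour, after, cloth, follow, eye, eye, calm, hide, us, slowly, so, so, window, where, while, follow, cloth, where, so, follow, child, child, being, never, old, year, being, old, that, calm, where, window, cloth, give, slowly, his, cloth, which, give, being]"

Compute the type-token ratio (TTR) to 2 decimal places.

0.46

N = 52 tokens, V = 24 types.
TTR = V / N = 24 / 52 = 0.46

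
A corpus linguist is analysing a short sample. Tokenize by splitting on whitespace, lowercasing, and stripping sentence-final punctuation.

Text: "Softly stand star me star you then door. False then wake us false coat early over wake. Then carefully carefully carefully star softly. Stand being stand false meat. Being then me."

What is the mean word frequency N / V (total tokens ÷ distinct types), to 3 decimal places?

1.938

N = 31 tokens, V = 16 types.
Mean frequency = N / V = 31 / 16 = 1.938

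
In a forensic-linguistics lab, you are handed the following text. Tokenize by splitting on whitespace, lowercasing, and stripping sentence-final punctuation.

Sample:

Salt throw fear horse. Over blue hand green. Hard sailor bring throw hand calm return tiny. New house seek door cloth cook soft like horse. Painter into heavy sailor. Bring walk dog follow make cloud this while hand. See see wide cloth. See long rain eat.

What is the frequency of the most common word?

Frequencies: hand:3, see:3, throw:2, horse:2, sailor:2, bring:2, cloth:2, salt:1, fear:1, over:1, blue:1, green:1, hard:1, calm:1, return:1, tiny:1, new:1, house:1, seek:1, door:1, … (17 more, each freq 1)
Most common: 'hand' with frequency 3.

3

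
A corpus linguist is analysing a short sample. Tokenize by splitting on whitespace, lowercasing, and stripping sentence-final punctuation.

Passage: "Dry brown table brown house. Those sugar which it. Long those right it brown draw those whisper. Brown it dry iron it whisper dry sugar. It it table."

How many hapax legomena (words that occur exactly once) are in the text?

Frequencies: it:6, brown:4, dry:3, those:3, table:2, sugar:2, whisper:2, house:1, which:1, long:1, right:1, draw:1, iron:1
Hapax (freq=1): draw, house, iron, long, right, which

6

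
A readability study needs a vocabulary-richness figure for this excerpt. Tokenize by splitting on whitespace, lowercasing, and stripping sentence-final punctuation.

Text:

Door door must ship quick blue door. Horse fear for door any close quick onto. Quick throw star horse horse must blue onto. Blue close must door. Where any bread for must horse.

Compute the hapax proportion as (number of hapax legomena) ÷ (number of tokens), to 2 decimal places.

Frequencies: door:5, must:4, horse:4, quick:3, blue:3, for:2, any:2, close:2, onto:2, ship:1, fear:1, throw:1, star:1, where:1, bread:1
Hapax count = 6; token count = 33.
Ratio = 6 / 33 = 0.18

0.18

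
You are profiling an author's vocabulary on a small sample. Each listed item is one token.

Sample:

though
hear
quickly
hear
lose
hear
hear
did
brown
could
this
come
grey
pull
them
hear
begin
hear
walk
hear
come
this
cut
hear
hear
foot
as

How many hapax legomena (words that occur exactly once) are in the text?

Frequencies: hear:9, this:2, come:2, though:1, quickly:1, lose:1, did:1, brown:1, could:1, grey:1, pull:1, them:1, begin:1, walk:1, cut:1, foot:1, as:1
Hapax (freq=1): as, begin, brown, could, cut, did, foot, grey, lose, pull, quickly, them, though, walk

14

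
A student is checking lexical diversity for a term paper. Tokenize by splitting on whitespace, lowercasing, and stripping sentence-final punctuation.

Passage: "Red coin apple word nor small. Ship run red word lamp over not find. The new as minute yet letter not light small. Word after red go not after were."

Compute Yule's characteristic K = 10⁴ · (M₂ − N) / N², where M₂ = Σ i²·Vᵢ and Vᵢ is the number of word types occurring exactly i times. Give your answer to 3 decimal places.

244.444

Frequencies: red:3, word:3, not:3, small:2, after:2, coin:1, apple:1, nor:1, ship:1, run:1, lamp:1, over:1, find:1, the:1, new:1, as:1, minute:1, yet:1, letter:1, light:1, … (2 more, each freq 1)
N = 30. Frequency spectrum: V_1=17, V_2=2, V_3=3
M₂ = 1²·17 + 2²·2 + 3²·3 = 52
K = 10000 × (52 − 30) / 30² = 244.444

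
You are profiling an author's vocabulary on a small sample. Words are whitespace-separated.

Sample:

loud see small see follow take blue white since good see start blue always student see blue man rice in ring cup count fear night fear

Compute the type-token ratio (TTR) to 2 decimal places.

0.77

N = 26 tokens, V = 20 types.
TTR = V / N = 20 / 26 = 0.77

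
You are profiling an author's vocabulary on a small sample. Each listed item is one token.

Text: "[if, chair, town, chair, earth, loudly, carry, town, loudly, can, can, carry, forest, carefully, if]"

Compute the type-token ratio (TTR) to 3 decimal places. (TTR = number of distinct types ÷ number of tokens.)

0.600

N = 15 tokens, V = 9 types.
TTR = V / N = 9 / 15 = 0.600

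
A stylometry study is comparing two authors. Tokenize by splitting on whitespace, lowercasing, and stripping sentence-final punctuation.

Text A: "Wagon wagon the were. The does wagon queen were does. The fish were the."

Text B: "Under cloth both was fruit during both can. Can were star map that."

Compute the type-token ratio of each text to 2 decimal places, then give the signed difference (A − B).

TTR(A) = 6/14 = 0.43
TTR(B) = 11/13 = 0.85
Difference = 0.43 − 0.85 = -0.42

-0.42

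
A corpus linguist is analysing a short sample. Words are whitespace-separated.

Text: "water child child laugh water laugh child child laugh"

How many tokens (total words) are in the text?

9

Tokens: water, child, child, laugh, water, laugh, child, child, laugh
N = 9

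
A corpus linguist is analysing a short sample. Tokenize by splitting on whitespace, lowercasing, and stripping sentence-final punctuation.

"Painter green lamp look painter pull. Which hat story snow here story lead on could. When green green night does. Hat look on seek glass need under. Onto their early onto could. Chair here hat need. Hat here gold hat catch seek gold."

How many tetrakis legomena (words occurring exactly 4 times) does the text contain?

0

Frequencies: hat:5, green:3, here:3, painter:2, look:2, story:2, on:2, could:2, seek:2, need:2, onto:2, gold:2, lamp:1, pull:1, which:1, snow:1, lead:1, when:1, night:1, does:1, … (6 more, each freq 1)
Words with frequency 4: (none)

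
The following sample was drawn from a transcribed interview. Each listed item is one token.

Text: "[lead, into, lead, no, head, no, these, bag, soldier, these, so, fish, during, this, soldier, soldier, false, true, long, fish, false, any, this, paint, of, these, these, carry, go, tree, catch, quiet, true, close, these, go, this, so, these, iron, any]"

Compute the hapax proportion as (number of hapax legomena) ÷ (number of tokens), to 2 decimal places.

Frequencies: these:6, soldier:3, this:3, lead:2, no:2, so:2, fish:2, false:2, true:2, any:2, go:2, into:1, head:1, bag:1, during:1, long:1, paint:1, of:1, carry:1, tree:1, … (4 more, each freq 1)
Hapax count = 13; token count = 41.
Ratio = 13 / 41 = 0.32

0.32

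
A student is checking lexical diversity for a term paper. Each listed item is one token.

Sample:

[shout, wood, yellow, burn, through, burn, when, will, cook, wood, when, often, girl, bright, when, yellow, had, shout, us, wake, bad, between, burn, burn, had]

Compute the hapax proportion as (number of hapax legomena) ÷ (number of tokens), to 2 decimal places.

Frequencies: burn:4, when:3, shout:2, wood:2, yellow:2, had:2, through:1, will:1, cook:1, often:1, girl:1, bright:1, us:1, wake:1, bad:1, between:1
Hapax count = 10; token count = 25.
Ratio = 10 / 25 = 0.40

0.40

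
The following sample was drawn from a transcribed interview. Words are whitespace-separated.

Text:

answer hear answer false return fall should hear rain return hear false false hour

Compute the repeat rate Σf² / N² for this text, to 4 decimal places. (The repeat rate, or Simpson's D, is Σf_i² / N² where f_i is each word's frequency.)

Frequencies: hear:3, false:3, answer:2, return:2, fall:1, should:1, rain:1, hour:1
Σf² = 30; N² = 196
Repeat rate = 30 / 196 = 0.1531

0.1531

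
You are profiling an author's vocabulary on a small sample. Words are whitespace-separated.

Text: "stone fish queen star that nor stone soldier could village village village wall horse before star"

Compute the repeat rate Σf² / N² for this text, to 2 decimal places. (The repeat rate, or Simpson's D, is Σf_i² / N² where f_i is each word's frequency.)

0.10

Frequencies: village:3, stone:2, star:2, fish:1, queen:1, that:1, nor:1, soldier:1, could:1, wall:1, horse:1, before:1
Σf² = 26; N² = 256
Repeat rate = 26 / 256 = 0.10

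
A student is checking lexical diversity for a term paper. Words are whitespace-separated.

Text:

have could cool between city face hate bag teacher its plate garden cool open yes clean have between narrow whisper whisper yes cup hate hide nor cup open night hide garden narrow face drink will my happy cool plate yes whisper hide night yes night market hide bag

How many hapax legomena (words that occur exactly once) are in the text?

11

Frequencies: yes:4, hide:4, cool:3, whisper:3, night:3, have:2, between:2, face:2, hate:2, bag:2, plate:2, garden:2, open:2, narrow:2, cup:2, could:1, city:1, teacher:1, its:1, clean:1, … (6 more, each freq 1)
Hapax (freq=1): city, clean, could, drink, happy, its, market, my, nor, teacher, will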